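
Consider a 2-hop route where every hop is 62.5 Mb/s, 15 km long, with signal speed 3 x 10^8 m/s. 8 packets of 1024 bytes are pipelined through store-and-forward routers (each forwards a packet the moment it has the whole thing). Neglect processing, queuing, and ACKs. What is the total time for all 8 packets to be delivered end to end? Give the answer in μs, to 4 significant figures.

1280 μs

Per-hop transmission t_tx = L/R = 8192/62500000 = 131.072 μs.
Per-hop propagation t_prop = 15000/300000000 = 50 μs.
Pipeline fill: first packet needs 2·t_tx to clear all hops; remaining 7 packets each add one t_tx.
Total = (2+8-1)·t_tx + 2·t_prop = 9·131.072 + 2·50 = 1280 μs.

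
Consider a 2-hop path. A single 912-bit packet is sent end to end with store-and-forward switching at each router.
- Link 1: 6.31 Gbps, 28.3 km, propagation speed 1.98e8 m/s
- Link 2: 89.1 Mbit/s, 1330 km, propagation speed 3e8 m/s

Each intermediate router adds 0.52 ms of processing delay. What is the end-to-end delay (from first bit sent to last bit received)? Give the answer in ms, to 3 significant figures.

5.11 ms

Transmission delays (L/R per hop): 0.000144532, 0.0102357 ms; sum = 0.0103802 ms.
Propagation delays (d/s per hop): 0.142929, 4.43333 ms; sum = 4.57626 ms.
Processing at 1 router(s): 1 × 0.52 ms = 0.52 ms.
End-to-end = 5.11 ms.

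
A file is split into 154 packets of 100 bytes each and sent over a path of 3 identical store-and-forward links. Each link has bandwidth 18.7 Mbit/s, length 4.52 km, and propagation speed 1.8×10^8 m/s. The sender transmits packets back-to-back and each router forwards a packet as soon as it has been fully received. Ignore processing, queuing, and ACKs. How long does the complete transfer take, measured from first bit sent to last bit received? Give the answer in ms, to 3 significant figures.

Per-hop transmission t_tx = L/R = 800/18700000 = 0.0427807 ms.
Per-hop propagation t_prop = 4520/180000000 = 0.0251111 ms.
Pipeline fill: first packet needs 3·t_tx to clear all hops; remaining 153 packets each add one t_tx.
Total = (3+154-1)·t_tx + 3·t_prop = 156·0.0427807 + 3·0.0251111 = 6.75 ms.

6.75 ms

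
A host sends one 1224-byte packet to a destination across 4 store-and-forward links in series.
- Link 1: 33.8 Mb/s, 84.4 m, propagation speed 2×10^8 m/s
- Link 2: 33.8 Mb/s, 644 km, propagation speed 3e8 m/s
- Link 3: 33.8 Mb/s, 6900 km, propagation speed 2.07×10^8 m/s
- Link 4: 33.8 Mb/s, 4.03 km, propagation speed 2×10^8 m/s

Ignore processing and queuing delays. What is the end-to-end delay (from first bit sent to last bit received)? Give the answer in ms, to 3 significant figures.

36.7 ms

L = 1224 × 8 = 9792 bits.
Transmission delay per hop = L/R = 9792/33800000 = 0.289704 ms; 4 hops → 1.15882 ms.
Propagation delays (d/s per hop): 0.000422, 2.14667, 33.3333, 0.02015 ms; sum = 35.5006 ms.
End-to-end = 36.7 ms.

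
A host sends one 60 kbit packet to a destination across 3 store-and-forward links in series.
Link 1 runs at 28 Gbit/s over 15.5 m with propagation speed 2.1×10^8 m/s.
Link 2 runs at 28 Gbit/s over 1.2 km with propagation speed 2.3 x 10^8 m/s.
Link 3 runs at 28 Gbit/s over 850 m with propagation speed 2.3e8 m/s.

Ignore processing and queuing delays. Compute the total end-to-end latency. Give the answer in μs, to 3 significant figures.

15.4 μs

L = 60000 bits.
Transmission delay per hop = L/R = 60000/28000000000 = 2.14286 μs; 3 hops → 6.42857 μs.
Propagation delays (d/s per hop): 0.0738095, 5.21739, 3.69565 μs; sum = 8.98685 μs.
End-to-end = 15.4 μs.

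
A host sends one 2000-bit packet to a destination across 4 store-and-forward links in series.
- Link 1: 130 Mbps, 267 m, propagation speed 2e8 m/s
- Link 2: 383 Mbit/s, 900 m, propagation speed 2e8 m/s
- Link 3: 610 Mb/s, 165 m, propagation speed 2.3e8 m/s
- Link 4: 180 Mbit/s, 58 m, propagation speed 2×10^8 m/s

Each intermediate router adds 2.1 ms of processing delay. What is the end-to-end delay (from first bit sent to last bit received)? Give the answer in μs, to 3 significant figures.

Transmission delays (L/R per hop): 15.3846, 5.22193, 3.27869, 11.1111 μs; sum = 34.9963 μs.
Propagation delays (d/s per hop): 1.335, 4.5, 0.717391, 0.29 μs; sum = 6.84239 μs.
Processing at 3 router(s): 3 × 2.1 ms = 6300 μs.
End-to-end = 6340 μs.

6340 μs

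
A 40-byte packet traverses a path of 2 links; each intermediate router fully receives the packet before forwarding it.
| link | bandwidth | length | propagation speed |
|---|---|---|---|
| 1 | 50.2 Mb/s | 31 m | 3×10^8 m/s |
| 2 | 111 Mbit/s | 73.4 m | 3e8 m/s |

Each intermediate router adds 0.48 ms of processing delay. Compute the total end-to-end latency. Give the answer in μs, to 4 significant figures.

489.6 μs

L = 40 × 8 = 320 bits.
Transmission delays (L/R per hop): 6.3745, 2.88288 μs; sum = 9.25738 μs.
Propagation delays (d/s per hop): 0.103333, 0.244667 μs; sum = 0.348 μs.
Processing at 1 router(s): 1 × 0.48 ms = 480 μs.
End-to-end = 489.6 μs.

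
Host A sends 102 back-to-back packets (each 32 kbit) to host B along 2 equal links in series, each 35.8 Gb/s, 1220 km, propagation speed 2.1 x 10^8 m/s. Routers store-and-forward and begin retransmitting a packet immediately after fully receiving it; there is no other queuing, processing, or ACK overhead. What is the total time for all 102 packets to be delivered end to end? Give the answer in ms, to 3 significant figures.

Per-hop transmission t_tx = L/R = 32000/35800000000 = 0.000893855 ms.
Per-hop propagation t_prop = 1220000/210000000 = 5.80952 ms.
Pipeline fill: first packet needs 2·t_tx to clear all hops; remaining 101 packets each add one t_tx.
Total = (2+102-1)·t_tx + 2·t_prop = 103·0.000893855 + 2·5.80952 = 11.7 ms.

11.7 ms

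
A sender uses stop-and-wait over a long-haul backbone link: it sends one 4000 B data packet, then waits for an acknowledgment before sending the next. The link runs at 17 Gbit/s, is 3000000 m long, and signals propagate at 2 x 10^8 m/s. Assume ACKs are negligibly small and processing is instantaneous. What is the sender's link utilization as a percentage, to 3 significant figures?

t_tx = L/R = 32000/17000000000 = 1.88235e-06 s.
t_prop = 3000000/200000000 = 0.015 s; RTT = 0.03 s.
Cycle = t_tx + RTT = 0.0300019 s.
Utilization = t_tx / cycle = 1.88235e-06/0.0300019 = 0.00627 %.

0.00627 %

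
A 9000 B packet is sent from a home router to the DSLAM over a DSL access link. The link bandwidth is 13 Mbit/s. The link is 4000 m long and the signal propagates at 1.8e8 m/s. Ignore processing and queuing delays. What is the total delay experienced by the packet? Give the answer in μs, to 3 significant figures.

5560 μs

L = 9000 × 8 = 72000 bits.
Transmission delay = L/R = 72000 / 13000000 = 5538.46 μs.
Propagation delay = d/s = 4000 m / 180000000 m/s = 22.2222 μs.
Total = 5560 μs.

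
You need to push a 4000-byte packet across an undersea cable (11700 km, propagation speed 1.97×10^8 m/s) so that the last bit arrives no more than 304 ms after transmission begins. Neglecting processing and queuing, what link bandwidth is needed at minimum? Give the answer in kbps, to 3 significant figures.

L = 32000 bits.
Propagation delay = 11700000 / 197000000 = 59.3909 ms.
Transmission budget = 304 − 59.3909 = 244.609 ms.
R ≥ L / t_tx = 32000 bits / 0.244609 s = 131 kbps.

131 kbps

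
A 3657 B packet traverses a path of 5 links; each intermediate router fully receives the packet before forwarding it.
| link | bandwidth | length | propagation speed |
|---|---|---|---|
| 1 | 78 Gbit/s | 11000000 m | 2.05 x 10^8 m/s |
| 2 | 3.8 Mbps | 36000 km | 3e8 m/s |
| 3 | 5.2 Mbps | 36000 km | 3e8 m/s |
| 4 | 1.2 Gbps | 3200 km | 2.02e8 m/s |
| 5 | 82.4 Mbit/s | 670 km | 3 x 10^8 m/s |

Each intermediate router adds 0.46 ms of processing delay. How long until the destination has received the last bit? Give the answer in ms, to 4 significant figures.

L = 3657 × 8 = 29256 bits.
Transmission delays (L/R per hop): 0.000375077, 7.69895, 5.62615, 0.02438, 0.355049 ms; sum = 13.7049 ms.
Propagation delays (d/s per hop): 53.6585, 120, 120, 15.8416, 2.23333 ms; sum = 311.733 ms.
Processing at 4 router(s): 4 × 0.46 ms = 1.84 ms.
End-to-end = 327.3 ms.

327.3 ms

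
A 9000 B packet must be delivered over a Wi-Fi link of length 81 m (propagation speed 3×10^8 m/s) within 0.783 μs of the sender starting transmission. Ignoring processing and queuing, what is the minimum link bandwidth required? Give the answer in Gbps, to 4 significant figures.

140.4 Gbps

L = 72000 bits.
Propagation delay = 81 / 300000000 = 0.27 μs.
Transmission budget = 0.783 − 0.27 = 0.513 μs.
R ≥ L / t_tx = 72000 bits / 5.13e-07 s = 140.4 Gbps.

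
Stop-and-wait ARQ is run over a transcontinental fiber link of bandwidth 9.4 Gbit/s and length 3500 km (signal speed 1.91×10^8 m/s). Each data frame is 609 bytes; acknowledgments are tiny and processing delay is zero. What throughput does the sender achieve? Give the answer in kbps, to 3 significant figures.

133 kbps

t_tx = L/R = 4872/9400000000 = 5.18298e-07 s.
t_prop = 3500000/191000000 = 0.0183246 s; RTT = 0.0366492 s.
Cycle = t_tx + RTT = 0.0366497 s.
Throughput = L / cycle = 4872 / 0.0366497 = 133 kbps.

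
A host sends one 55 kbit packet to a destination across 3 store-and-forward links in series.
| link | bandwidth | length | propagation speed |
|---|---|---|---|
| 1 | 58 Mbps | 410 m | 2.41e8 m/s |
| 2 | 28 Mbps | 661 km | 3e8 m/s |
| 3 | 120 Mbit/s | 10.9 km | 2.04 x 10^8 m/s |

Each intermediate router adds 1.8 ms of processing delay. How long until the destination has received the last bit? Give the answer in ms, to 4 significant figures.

L = 55000 bits.
Transmission delays (L/R per hop): 0.948276, 1.96429, 0.458333 ms; sum = 3.37089 ms.
Propagation delays (d/s per hop): 0.00170124, 2.20333, 0.0534314 ms; sum = 2.25847 ms.
Processing at 2 router(s): 2 × 1.8 ms = 3.6 ms.
End-to-end = 9.229 ms.

9.229 ms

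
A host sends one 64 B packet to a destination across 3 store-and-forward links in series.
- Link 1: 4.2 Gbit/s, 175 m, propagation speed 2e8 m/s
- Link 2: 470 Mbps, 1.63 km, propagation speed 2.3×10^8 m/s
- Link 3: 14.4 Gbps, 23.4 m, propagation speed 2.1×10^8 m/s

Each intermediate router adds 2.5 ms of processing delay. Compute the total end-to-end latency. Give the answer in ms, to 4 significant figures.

5.009 ms

L = 64 × 8 = 512 bits.
Transmission delays (L/R per hop): 0.000121905, 0.00108936, 3.55556e-05 ms; sum = 0.00124682 ms.
Propagation delays (d/s per hop): 0.000875, 0.00708696, 0.000111429 ms; sum = 0.00807339 ms.
Processing at 2 router(s): 2 × 2.5 ms = 5 ms.
End-to-end = 5.009 ms.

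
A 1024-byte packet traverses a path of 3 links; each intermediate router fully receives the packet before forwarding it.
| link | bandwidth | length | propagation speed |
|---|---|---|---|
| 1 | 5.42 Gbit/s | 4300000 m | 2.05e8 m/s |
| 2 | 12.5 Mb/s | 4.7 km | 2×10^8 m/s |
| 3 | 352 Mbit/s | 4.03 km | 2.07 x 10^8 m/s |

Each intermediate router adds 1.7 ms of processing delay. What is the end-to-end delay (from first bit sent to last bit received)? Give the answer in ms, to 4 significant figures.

25.10 ms

L = 1024 × 8 = 8192 bits.
Transmission delays (L/R per hop): 0.00151144, 0.65536, 0.0232727 ms; sum = 0.680144 ms.
Propagation delays (d/s per hop): 20.9756, 0.0235, 0.0194686 ms; sum = 21.0186 ms.
Processing at 2 router(s): 2 × 1.7 ms = 3.4 ms.
End-to-end = 25.10 ms.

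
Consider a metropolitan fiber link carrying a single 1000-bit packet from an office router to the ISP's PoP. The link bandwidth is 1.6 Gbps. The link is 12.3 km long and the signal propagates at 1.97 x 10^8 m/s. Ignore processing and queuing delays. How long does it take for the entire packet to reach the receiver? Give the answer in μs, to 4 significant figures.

63.06 μs

Transmission delay = L/R = 1000 / 1600000000 = 0.625 μs.
Propagation delay = d/s = 12300 m / 197000000 m/s = 62.4365 μs.
Total = 63.06 μs.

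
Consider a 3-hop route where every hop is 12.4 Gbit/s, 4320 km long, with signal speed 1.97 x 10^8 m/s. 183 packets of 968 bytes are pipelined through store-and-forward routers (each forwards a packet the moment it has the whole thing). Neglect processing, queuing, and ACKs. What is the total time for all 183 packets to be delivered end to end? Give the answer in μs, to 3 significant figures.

65900 μs

Per-hop transmission t_tx = L/R = 7744/12400000000 = 0.624516 μs.
Per-hop propagation t_prop = 4320000/197000000 = 21928.9 μs.
Pipeline fill: first packet needs 3·t_tx to clear all hops; remaining 182 packets each add one t_tx.
Total = (3+183-1)·t_tx + 3·t_prop = 185·0.624516 + 3·21928.9 = 65900 μs.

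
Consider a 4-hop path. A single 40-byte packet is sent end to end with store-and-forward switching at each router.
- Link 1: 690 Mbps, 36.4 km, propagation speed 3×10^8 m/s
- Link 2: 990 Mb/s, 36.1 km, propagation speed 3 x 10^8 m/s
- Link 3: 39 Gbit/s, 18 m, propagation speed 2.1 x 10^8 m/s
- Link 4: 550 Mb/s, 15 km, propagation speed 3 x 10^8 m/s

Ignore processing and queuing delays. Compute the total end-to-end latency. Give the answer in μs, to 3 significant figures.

293 μs

L = 40 × 8 = 320 bits.
Transmission delays (L/R per hop): 0.463768, 0.323232, 0.00820513, 0.581818 μs; sum = 1.37702 μs.
Propagation delays (d/s per hop): 121.333, 120.333, 0.0857143, 50 μs; sum = 291.752 μs.
End-to-end = 293 μs.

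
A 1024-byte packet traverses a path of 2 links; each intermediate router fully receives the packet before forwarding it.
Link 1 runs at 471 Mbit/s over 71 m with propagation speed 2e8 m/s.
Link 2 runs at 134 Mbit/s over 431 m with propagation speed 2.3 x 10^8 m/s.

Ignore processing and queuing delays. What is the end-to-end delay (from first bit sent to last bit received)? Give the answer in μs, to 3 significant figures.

80.8 μs

L = 1024 × 8 = 8192 bits.
Transmission delays (L/R per hop): 17.3928, 61.1343 μs; sum = 78.5271 μs.
Propagation delays (d/s per hop): 0.355, 1.87391 μs; sum = 2.22891 μs.
End-to-end = 80.8 μs.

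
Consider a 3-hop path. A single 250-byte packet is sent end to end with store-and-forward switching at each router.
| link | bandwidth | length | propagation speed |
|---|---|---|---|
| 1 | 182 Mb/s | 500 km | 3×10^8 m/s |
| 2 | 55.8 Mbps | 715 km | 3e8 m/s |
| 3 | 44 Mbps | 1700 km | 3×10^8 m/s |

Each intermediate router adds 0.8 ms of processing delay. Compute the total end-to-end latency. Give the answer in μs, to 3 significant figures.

L = 250 × 8 = 2000 bits.
Transmission delays (L/R per hop): 10.989, 35.8423, 45.4545 μs; sum = 92.2859 μs.
Propagation delays (d/s per hop): 1666.67, 2383.33, 5666.67 μs; sum = 9716.67 μs.
Processing at 2 router(s): 2 × 0.8 ms = 1600 μs.
End-to-end = 11400 μs.

11400 μs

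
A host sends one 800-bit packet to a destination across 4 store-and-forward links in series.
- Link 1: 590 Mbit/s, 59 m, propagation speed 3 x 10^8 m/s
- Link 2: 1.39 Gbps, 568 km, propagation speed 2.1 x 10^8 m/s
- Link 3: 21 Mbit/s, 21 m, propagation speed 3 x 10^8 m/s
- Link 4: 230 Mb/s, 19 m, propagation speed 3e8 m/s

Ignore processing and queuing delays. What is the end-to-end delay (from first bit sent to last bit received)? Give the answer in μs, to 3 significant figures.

Transmission delays (L/R per hop): 1.35593, 0.57554, 38.0952, 3.47826 μs; sum = 43.505 μs.
Propagation delays (d/s per hop): 0.196667, 2704.76, 0.07, 0.0633333 μs; sum = 2705.09 μs.
End-to-end = 2750 μs.

2750 μs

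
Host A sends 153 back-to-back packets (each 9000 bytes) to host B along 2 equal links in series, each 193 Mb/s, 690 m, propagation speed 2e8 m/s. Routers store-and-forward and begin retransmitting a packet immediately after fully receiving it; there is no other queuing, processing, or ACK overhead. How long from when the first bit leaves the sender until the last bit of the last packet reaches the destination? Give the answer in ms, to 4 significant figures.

Per-hop transmission t_tx = L/R = 72000/193000000 = 0.373057 ms.
Per-hop propagation t_prop = 690/200000000 = 0.00345 ms.
Pipeline fill: first packet needs 2·t_tx to clear all hops; remaining 152 packets each add one t_tx.
Total = (2+153-1)·t_tx + 2·t_prop = 154·0.373057 + 2·0.00345 = 57.46 ms.

57.46 ms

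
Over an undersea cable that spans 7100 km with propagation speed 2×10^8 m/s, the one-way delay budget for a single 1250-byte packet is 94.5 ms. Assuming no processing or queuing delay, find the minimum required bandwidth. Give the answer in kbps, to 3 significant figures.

169 kbps

L = 10000 bits.
Propagation delay = 7100000 / 200000000 = 35.5 ms.
Transmission budget = 94.5 − 35.5 = 59 ms.
R ≥ L / t_tx = 10000 bits / 0.059 s = 169 kbps.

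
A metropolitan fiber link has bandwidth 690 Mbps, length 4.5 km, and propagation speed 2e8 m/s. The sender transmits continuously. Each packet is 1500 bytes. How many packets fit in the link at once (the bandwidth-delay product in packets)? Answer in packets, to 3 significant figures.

Propagation delay = 4500 / 200000000 = 2.25e-05 s.
BDP = R × t_prop = 690000000 × 2.25e-05 = 15525 bits.
In packets of 12000 bits: 1.29 packets.

1.29 packets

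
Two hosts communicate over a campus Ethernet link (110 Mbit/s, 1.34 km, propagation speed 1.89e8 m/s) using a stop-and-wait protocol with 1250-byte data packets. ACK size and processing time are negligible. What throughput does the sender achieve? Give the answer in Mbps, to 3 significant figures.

t_tx = L/R = 10000/110000000 = 9.09091e-05 s.
t_prop = 1340/189000000 = 7.08995e-06 s; RTT = 1.41799e-05 s.
Cycle = t_tx + RTT = 0.000105089 s.
Throughput = L / cycle = 10000 / 0.000105089 = 95.2 Mbps.

95.2 Mbps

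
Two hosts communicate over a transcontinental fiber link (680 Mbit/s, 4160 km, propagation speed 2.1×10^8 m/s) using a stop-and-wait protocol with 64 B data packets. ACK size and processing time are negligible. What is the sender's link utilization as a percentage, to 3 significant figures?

t_tx = L/R = 512/680000000 = 7.52941e-07 s.
t_prop = 4160000/210000000 = 0.0198095 s; RTT = 0.039619 s.
Cycle = t_tx + RTT = 0.0396198 s.
Utilization = t_tx / cycle = 7.52941e-07/0.0396198 = 0.00190 %.

0.00190 %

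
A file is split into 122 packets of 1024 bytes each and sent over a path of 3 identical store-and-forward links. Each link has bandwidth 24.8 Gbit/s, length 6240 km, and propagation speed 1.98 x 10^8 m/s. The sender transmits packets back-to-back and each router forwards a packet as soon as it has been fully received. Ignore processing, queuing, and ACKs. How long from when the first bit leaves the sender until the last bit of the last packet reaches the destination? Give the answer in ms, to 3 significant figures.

94.6 ms

Per-hop transmission t_tx = L/R = 8192/24800000000 = 0.000330323 ms.
Per-hop propagation t_prop = 6240000/198000000 = 31.5152 ms.
Pipeline fill: first packet needs 3·t_tx to clear all hops; remaining 121 packets each add one t_tx.
Total = (3+122-1)·t_tx + 3·t_prop = 124·0.000330323 + 3·31.5152 = 94.6 ms.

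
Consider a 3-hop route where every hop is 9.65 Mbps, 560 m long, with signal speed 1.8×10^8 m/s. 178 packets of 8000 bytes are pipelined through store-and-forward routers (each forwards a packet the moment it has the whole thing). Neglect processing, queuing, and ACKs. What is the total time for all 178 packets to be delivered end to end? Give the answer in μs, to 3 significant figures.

Per-hop transmission t_tx = L/R = 64000/9650000 = 6632.12 μs.
Per-hop propagation t_prop = 560/180000000 = 3.11111 μs.
Pipeline fill: first packet needs 3·t_tx to clear all hops; remaining 177 packets each add one t_tx.
Total = (3+178-1)·t_tx + 3·t_prop = 180·6632.12 + 3·3.11111 = 1190000 μs.

1190000 μs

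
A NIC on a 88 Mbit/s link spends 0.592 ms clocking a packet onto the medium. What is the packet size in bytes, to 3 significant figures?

6510 bytes

L = R × t_tx = 88000000 b/s × 0.000592 s = 52096 bits.
In bytes: 52096 / 8 = 6510 bytes.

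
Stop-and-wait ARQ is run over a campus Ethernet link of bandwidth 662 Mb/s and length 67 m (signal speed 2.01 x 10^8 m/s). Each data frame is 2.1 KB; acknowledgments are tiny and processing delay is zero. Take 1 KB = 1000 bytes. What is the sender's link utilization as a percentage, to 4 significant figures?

97.44 %

t_tx = L/R = 16800/662000000 = 2.53776e-05 s.
t_prop = 67/2.01e+08 = 3.33333e-07 s; RTT = 6.66667e-07 s.
Cycle = t_tx + RTT = 2.60443e-05 s.
Utilization = t_tx / cycle = 2.53776e-05/2.60443e-05 = 97.44 %.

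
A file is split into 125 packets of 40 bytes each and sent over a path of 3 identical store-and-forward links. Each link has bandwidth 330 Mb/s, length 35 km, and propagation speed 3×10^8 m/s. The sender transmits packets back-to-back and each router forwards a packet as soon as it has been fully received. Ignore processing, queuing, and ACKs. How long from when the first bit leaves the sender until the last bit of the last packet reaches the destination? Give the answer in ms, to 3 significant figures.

0.473 ms

Per-hop transmission t_tx = L/R = 320/330000000 = 0.000969697 ms.
Per-hop propagation t_prop = 35000/300000000 = 0.116667 ms.
Pipeline fill: first packet needs 3·t_tx to clear all hops; remaining 124 packets each add one t_tx.
Total = (3+125-1)·t_tx + 3·t_prop = 127·0.000969697 + 3·0.116667 = 0.473 ms.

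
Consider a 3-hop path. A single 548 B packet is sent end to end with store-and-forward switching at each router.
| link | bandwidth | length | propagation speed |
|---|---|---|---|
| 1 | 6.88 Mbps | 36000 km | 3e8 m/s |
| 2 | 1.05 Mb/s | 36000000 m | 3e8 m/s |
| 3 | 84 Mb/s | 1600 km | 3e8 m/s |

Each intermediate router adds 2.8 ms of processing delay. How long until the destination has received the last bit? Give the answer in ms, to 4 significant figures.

L = 548 × 8 = 4384 bits.
Transmission delays (L/R per hop): 0.637209, 4.17524, 0.0521905 ms; sum = 4.86464 ms.
Propagation delays (d/s per hop): 120, 120, 5.33333 ms; sum = 245.333 ms.
Processing at 2 router(s): 2 × 2.8 ms = 5.6 ms.
End-to-end = 255.8 ms.

255.8 ms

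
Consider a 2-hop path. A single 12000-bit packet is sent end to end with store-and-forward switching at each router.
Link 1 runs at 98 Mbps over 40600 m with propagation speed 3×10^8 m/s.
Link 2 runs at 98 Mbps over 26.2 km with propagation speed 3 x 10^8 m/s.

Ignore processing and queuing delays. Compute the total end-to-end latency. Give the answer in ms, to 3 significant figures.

0.468 ms

Transmission delay per hop = L/R = 12000/98000000 = 0.122449 ms; 2 hops → 0.244898 ms.
Propagation delays (d/s per hop): 0.135333, 0.0873333 ms; sum = 0.222667 ms.
End-to-end = 0.468 ms.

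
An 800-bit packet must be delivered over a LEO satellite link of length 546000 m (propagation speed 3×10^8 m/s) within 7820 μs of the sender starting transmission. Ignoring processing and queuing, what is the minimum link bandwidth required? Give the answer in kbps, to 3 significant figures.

133 kbps

Propagation delay = 546000 / 300000000 = 1820 μs.
Transmission budget = 7820 − 1820 = 6000 μs.
R ≥ L / t_tx = 800 bits / 0.006 s = 133 kbps.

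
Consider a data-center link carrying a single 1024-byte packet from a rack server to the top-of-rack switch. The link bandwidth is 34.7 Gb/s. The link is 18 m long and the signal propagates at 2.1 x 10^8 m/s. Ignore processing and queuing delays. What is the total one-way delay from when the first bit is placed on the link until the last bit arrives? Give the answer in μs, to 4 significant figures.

L = 1024 × 8 = 8192 bits.
Transmission delay = L/R = 8192 / 34700000000 = 0.236081 μs.
Propagation delay = d/s = 18 m / 210000000 m/s = 0.0857143 μs.
Total = 0.3218 μs.

0.3218 μs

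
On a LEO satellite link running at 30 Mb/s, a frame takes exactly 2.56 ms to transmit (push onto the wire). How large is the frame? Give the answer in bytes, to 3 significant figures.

L = R × t_tx = 30000000 b/s × 0.00256 s = 76800 bits.
In bytes: 76800 / 8 = 9600 bytes.

9600 bytes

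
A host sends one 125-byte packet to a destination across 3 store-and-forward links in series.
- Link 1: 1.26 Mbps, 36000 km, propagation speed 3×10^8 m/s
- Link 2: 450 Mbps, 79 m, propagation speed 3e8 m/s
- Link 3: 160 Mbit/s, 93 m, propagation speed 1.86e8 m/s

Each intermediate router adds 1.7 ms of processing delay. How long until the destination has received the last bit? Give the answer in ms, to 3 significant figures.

124 ms

L = 125 × 8 = 1000 bits.
Transmission delays (L/R per hop): 0.793651, 0.00222222, 0.00625 ms; sum = 0.802123 ms.
Propagation delays (d/s per hop): 120, 0.000263333, 0.0005 ms; sum = 120.001 ms.
Processing at 2 router(s): 2 × 1.7 ms = 3.4 ms.
End-to-end = 124 ms.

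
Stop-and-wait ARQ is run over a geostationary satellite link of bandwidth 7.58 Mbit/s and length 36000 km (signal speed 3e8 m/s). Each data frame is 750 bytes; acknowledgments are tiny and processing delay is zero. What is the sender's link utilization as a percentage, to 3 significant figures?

0.329 %

t_tx = L/R = 6000/7580000 = 0.000791557 s.
t_prop = 36000000/300000000 = 0.12 s; RTT = 0.24 s.
Cycle = t_tx + RTT = 0.240792 s.
Utilization = t_tx / cycle = 0.000791557/0.240792 = 0.329 %.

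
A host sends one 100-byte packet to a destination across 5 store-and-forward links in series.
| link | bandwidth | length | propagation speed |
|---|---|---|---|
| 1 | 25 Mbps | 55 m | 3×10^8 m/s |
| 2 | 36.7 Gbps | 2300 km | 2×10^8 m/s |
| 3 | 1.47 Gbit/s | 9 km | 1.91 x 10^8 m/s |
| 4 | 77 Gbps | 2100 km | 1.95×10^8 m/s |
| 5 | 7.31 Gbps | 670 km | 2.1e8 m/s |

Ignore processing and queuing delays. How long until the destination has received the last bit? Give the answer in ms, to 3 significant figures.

L = 100 × 8 = 800 bits.
Transmission delays (L/R per hop): 0.032, 2.17984e-05, 0.000544218, 1.03896e-05, 0.000109439 ms; sum = 0.0326858 ms.
Propagation delays (d/s per hop): 0.000183333, 11.5, 0.0471204, 10.7692, 3.19048 ms; sum = 25.507 ms.
End-to-end = 25.5 ms.

25.5 ms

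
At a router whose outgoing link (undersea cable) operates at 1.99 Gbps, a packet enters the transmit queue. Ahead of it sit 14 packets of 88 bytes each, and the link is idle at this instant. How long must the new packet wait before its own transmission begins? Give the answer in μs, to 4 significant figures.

Each queued packet: L/R = 704/1990000000 = 0.353769 μs.
14 queued → 4.95276 μs.
Queuing delay = 4.953 μs.

4.953 μs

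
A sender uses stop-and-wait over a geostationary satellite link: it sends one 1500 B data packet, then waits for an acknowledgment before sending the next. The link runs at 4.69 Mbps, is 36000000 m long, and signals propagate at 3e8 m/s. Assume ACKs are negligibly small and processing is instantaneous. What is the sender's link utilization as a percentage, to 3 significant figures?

t_tx = L/R = 12000/4690000 = 0.00255864 s.
t_prop = 36000000/300000000 = 0.12 s; RTT = 0.24 s.
Cycle = t_tx + RTT = 0.242559 s.
Utilization = t_tx / cycle = 0.00255864/0.242559 = 1.05 %.

1.05 %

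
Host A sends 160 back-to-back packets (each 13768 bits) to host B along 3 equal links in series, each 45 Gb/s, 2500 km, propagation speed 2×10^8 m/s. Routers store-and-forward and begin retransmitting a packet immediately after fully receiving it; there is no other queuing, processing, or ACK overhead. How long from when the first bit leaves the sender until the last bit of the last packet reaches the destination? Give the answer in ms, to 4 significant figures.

Per-hop transmission t_tx = L/R = 13768/45000000000 = 0.000305956 ms.
Per-hop propagation t_prop = 2500000/200000000 = 12.5 ms.
Pipeline fill: first packet needs 3·t_tx to clear all hops; remaining 159 packets each add one t_tx.
Total = (3+160-1)·t_tx + 3·t_prop = 162·0.000305956 + 3·12.5 = 37.55 ms.

37.55 ms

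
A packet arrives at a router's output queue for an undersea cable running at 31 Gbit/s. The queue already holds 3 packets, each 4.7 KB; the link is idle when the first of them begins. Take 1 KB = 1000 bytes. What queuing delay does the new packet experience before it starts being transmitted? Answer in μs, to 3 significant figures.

3.64 μs

Each queued packet: L/R = 37600/31000000000 = 1.2129 μs.
3 queued → 3.63871 μs.
Queuing delay = 3.64 μs.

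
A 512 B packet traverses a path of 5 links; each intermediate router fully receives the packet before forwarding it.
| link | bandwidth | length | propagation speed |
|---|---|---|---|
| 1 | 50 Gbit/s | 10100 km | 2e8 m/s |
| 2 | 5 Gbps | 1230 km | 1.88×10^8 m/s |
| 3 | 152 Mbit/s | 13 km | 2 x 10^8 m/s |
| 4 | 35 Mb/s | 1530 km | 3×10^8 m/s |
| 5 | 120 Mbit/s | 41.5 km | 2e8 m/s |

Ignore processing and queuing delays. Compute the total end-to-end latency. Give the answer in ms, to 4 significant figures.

62.59 ms

L = 512 × 8 = 4096 bits.
Transmission delays (L/R per hop): 8.192e-05, 0.0008192, 0.0269474, 0.117029, 0.0341333 ms; sum = 0.17901 ms.
Propagation delays (d/s per hop): 50.5, 6.54255, 0.065, 5.1, 0.2075 ms; sum = 62.4151 ms.
End-to-end = 62.59 ms.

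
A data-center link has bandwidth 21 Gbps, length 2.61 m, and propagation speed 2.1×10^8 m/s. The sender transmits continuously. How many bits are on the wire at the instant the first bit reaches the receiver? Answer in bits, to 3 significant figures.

Propagation delay = 2.61 / 210000000 = 1.24286e-08 s.
BDP = R × t_prop = 21000000000 × 1.24286e-08 = 261 bits.

261 bits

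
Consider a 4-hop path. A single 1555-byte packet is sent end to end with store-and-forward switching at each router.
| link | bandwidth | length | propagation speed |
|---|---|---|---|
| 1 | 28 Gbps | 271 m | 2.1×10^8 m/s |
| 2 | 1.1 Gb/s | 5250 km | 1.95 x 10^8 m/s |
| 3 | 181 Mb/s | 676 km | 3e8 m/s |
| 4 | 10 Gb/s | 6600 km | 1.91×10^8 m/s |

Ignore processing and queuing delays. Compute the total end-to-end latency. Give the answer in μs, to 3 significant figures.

L = 1555 × 8 = 12440 bits.
Transmission delays (L/R per hop): 0.444286, 11.3091, 68.7293, 1.244 μs; sum = 81.7267 μs.
Propagation delays (d/s per hop): 1.29048, 26923.1, 2253.33, 34555 μs; sum = 63732.7 μs.
End-to-end = 63800 μs.

63800 μs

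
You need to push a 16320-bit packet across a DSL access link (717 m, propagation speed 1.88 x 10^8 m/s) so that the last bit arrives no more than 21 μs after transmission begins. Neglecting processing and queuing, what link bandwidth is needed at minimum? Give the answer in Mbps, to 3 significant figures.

Propagation delay = 717 / 188000000 = 3.81383 μs.
Transmission budget = 21 − 3.81383 = 17.1862 μs.
R ≥ L / t_tx = 16320 bits / 1.71862e-05 s = 950 Mbps.

950 Mbps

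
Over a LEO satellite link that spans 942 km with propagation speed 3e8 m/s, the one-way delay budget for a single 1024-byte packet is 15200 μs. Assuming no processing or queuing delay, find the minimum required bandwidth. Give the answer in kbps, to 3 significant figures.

L = 8192 bits.
Propagation delay = 942000 / 300000000 = 3140 μs.
Transmission budget = 15200 − 3140 = 12060 μs.
R ≥ L / t_tx = 8192 bits / 0.01206 s = 679 kbps.

679 kbps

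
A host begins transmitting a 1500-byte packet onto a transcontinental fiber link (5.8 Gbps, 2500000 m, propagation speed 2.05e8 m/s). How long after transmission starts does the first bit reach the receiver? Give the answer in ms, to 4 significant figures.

12.20 ms

First bit experiences only propagation delay: d/s = 2500000/2.05e+08 = 12.20 ms.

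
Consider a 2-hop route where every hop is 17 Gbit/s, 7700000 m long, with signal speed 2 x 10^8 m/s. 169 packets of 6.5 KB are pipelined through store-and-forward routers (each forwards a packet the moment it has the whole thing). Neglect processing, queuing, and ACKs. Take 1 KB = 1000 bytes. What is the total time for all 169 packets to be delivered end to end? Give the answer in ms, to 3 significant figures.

77.5 ms

Per-hop transmission t_tx = L/R = 52000/17000000000 = 0.00305882 ms.
Per-hop propagation t_prop = 7700000/200000000 = 38.5 ms.
Pipeline fill: first packet needs 2·t_tx to clear all hops; remaining 168 packets each add one t_tx.
Total = (2+169-1)·t_tx + 2·t_prop = 170·0.00305882 + 2·38.5 = 77.5 ms.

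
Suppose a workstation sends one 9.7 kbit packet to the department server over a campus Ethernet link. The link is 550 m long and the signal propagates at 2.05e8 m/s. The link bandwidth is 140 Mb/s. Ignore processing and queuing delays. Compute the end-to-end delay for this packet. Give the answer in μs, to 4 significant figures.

71.97 μs

L = 9700 bits.
Transmission delay = L/R = 9700 / 140000000 = 69.2857 μs.
Propagation delay = d/s = 550 m / 2.05e+08 m/s = 2.68293 μs.
Total = 71.97 μs.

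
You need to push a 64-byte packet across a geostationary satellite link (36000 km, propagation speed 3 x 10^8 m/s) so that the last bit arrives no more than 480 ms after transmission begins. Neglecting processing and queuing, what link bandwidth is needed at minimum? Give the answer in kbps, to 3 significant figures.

1.42 kbps

L = 512 bits.
Propagation delay = 36000000 / 300000000 = 120 ms.
Transmission budget = 480 − 120 = 360 ms.
R ≥ L / t_tx = 512 bits / 0.36 s = 1.42 kbps.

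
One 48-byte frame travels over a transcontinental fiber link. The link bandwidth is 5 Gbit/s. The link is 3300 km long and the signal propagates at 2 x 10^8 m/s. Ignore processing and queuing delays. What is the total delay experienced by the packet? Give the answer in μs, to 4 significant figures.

16500 μs

L = 48 × 8 = 384 bits.
Transmission delay = L/R = 384 / 5000000000 = 0.0768 μs.
Propagation delay = d/s = 3300000 m / 200000000 m/s = 16500 μs.
Total = 16500 μs.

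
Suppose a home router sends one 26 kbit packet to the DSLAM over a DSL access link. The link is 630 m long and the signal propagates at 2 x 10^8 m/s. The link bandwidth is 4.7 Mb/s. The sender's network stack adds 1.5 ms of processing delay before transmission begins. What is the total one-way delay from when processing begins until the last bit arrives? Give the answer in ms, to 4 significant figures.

7.035 ms

L = 26000 bits.
Transmission delay = L/R = 26000 / 4700000 = 5.53191 ms.
Propagation delay = d/s = 630 m / 200000000 m/s = 0.00315 ms.
Plus processing delay 1.5 ms = 1.5 ms.
Total = 7.035 ms.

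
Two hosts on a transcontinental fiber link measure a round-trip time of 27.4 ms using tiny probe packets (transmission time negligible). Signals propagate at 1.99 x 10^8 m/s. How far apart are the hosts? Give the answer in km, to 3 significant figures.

2730 km

One-way propagation = RTT/2 = 13.7 ms.
d = s × t = 199000000 × 0.0137 = 2730 km.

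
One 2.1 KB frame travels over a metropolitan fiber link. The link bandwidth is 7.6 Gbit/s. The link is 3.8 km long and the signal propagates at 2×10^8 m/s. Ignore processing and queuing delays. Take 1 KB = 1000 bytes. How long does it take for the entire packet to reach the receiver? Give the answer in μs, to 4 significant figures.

L = 16800 bits.
Transmission delay = L/R = 16800 / 7600000000 = 2.21053 μs.
Propagation delay = d/s = 3800 m / 200000000 m/s = 19 μs.
Total = 21.21 μs.

21.21 μs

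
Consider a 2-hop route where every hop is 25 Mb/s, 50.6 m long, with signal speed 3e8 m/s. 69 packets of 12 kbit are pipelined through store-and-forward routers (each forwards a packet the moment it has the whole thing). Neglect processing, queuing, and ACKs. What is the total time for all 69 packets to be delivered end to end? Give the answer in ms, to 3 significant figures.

33.6 ms

Per-hop transmission t_tx = L/R = 12000/25000000 = 0.48 ms.
Per-hop propagation t_prop = 50.6/300000000 = 0.000168667 ms.
Pipeline fill: first packet needs 2·t_tx to clear all hops; remaining 68 packets each add one t_tx.
Total = (2+69-1)·t_tx + 2·t_prop = 70·0.48 + 2·0.000168667 = 33.6 ms.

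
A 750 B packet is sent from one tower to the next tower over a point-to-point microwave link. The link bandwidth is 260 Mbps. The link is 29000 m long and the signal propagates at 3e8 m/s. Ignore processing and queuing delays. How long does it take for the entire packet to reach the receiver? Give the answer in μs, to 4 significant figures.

119.7 μs

L = 750 × 8 = 6000 bits.
Transmission delay = L/R = 6000 / 260000000 = 23.0769 μs.
Propagation delay = d/s = 29000 m / 300000000 m/s = 96.6667 μs.
Total = 119.7 μs.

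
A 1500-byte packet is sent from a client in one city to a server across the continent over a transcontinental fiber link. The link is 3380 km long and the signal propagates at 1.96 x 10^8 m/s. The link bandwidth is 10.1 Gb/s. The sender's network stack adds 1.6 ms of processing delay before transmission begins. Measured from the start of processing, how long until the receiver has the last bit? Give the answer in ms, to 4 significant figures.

18.85 ms

L = 1500 × 8 = 12000 bits.
Transmission delay = L/R = 12000 / 10100000000 = 0.00118812 ms.
Propagation delay = d/s = 3380000 m / 196000000 m/s = 17.2449 ms.
Plus processing delay 1.6 ms = 1.6 ms.
Total = 18.85 ms.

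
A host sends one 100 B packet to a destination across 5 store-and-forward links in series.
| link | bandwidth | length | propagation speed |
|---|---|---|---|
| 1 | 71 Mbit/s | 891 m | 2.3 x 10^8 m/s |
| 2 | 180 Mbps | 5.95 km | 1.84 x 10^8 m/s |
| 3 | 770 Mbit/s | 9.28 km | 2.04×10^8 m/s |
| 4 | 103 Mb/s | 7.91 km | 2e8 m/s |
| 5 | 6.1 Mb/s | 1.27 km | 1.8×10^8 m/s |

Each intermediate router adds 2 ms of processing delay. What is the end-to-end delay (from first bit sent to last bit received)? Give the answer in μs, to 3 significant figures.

L = 100 × 8 = 800 bits.
Transmission delays (L/R per hop): 11.2676, 4.44444, 1.03896, 7.76699, 131.148 μs; sum = 155.666 μs.
Propagation delays (d/s per hop): 3.87391, 32.337, 45.4902, 39.55, 7.05556 μs; sum = 128.307 μs.
Processing at 4 router(s): 4 × 2 ms = 8000 μs.
End-to-end = 8280 μs.

8280 μs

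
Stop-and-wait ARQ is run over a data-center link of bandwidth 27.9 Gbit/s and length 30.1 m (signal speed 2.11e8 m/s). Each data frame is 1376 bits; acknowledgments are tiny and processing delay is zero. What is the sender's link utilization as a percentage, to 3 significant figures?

t_tx = L/R = 1376/27900000000 = 4.9319e-08 s.
t_prop = 30.1/211000000 = 1.42654e-07 s; RTT = 2.85308e-07 s.
Cycle = t_tx + RTT = 3.34627e-07 s.
Utilization = t_tx / cycle = 4.9319e-08/3.34627e-07 = 14.7 %.

14.7 %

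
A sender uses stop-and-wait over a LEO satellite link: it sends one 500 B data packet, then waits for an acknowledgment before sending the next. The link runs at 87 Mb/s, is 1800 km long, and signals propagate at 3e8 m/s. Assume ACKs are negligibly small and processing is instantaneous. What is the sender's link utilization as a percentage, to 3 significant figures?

t_tx = L/R = 4000/87000000 = 4.5977e-05 s.
t_prop = 1800000/300000000 = 0.006 s; RTT = 0.012 s.
Cycle = t_tx + RTT = 0.012046 s.
Utilization = t_tx / cycle = 4.5977e-05/0.012046 = 0.382 %.

0.382 %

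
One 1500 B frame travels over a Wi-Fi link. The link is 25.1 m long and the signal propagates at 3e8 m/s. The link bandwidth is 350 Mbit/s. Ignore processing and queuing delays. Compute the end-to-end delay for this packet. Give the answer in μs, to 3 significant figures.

34.4 μs

L = 1500 × 8 = 12000 bits.
Transmission delay = L/R = 12000 / 350000000 = 34.2857 μs.
Propagation delay = d/s = 25.1 m / 300000000 m/s = 0.0836667 μs.
Total = 34.4 μs.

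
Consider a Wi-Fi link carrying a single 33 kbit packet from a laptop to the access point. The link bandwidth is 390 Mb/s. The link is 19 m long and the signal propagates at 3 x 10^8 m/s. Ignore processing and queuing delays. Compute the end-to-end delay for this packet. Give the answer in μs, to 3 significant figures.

84.7 μs

L = 33000 bits.
Transmission delay = L/R = 33000 / 390000000 = 84.6154 μs.
Propagation delay = d/s = 19 m / 300000000 m/s = 0.0633333 μs.
Total = 84.7 μs.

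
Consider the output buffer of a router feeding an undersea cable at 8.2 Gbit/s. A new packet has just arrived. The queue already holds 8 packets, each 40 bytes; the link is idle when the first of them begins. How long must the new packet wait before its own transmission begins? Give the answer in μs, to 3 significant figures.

Each queued packet: L/R = 320/8.2e+09 = 0.0390244 μs.
8 queued → 0.312195 μs.
Queuing delay = 0.312 μs.

0.312 μs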